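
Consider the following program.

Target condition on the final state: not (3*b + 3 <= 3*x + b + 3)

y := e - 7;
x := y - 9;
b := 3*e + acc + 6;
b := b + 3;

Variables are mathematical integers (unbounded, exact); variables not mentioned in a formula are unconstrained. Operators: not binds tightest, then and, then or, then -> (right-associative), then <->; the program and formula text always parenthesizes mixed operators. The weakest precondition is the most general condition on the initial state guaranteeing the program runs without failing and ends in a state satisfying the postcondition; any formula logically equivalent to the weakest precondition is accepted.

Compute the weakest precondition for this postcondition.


Working backward. After the program, the postcondition not (3*b + 3 <= 3*x + b + 3) must hold; in canonical form it is not (2*b <= 3*x).
Before b := b + 3: not (2*b <= 3*x - 6)
Before b := 3*e + acc + 6: not (2*acc + 6*e <= 3*x - 18)
Before x := y - 9: not (2*acc + 6*e <= 3*y - 45)
Before y := e - 7: not (2*acc + 3*e <= -66)
Answer: WP = not (2*acc + 3*e <= -66)


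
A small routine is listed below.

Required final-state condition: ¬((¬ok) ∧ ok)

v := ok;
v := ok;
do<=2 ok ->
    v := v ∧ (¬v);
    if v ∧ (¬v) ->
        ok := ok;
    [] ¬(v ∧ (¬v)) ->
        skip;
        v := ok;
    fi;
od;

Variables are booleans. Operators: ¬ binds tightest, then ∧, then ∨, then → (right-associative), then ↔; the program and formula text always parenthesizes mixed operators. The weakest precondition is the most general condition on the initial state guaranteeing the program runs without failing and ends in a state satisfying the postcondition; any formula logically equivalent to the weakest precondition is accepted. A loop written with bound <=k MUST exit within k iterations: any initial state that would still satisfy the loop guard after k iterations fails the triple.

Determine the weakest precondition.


Working backward. After the program, the postcondition ¬((¬ok) ∧ ok) must hold; in canonical form it is true.
Before the loop (bound <=2), unroll the exhaustion recursion (WP_0 = exit-now case; WP_j = one more guarded iteration, up to j = 2):
  WP_0: ¬ok
  WP_1: ok → (¬ok)
  WP_2: ok → (ok → (¬ok))
So before the loop: ok → (ok → (¬ok))
Before v := ok: ok → (ok → (¬ok))
Before v := ok: ok → (ok → (¬ok))
Answer: WP = ok → (ok → (¬ok))


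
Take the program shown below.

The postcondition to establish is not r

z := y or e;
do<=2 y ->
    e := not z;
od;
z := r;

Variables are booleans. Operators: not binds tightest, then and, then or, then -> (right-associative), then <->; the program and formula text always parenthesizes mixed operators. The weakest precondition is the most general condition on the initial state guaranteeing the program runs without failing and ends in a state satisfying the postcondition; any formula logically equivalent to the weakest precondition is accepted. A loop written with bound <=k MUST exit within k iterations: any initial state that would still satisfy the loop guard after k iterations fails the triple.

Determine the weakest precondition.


Working backward. After the program, not r must hold.
Before z := r: not r
Before the loop (bound <=2), unroll the exhaustion recursion (WP_0 = exit-now case; WP_j = one more guarded iteration, up to j = 2):
  WP_0: (not y) and (not r)
  WP_1: (y -> ((not y) and (not r))) and ((not y) -> (not r))
  WP_2: (y -> ((y -> ((not y) and (not r))) and ((not y) -> (not r)))) and ((not y) -> (not r))
So before the loop: (y -> ((y -> ((not y) and (not r))) and ((not y) -> (not r)))) and ((not y) -> (not r))
Before z := y or e: (y -> ((y -> ((not y) and (not r))) and ((not y) -> (not r)))) and ((not y) -> (not r))
Answer: WP = (y -> ((y -> ((not y) and (not r))) and ((not y) -> (not r)))) and ((not y) -> (not r))


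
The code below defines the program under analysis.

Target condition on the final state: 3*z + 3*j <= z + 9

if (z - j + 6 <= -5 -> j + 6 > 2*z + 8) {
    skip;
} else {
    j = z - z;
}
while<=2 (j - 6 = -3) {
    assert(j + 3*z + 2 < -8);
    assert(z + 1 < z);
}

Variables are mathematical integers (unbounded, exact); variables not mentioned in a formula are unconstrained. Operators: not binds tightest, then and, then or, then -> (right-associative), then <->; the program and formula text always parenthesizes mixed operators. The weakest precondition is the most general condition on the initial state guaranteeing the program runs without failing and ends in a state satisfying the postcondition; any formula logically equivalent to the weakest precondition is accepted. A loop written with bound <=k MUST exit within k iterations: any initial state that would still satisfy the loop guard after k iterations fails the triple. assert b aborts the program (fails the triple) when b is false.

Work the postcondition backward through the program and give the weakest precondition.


Working backward. After the program, the postcondition 3*z + 3*j <= z + 9 must hold; in canonical form it is 3*j + 2*z <= 9.
Before the loop (bound <=2), unroll the exhaustion recursion (WP_0 = exit-now case; WP_j = one more guarded iteration, up to j = 2):
  WP_0: (not (j = 3)) and 3*j + 2*z <= 9
  WP_1: (not (j = 3)) and ((not (j = 3)) -> 3*j + 2*z <= 9)
  WP_2: (not (j = 3)) and ((not (j = 3)) -> 3*j + 2*z <= 9)
So before the loop: (not (j = 3)) and ((not (j = 3)) -> 3*j + 2*z <= 9)
Then branch requires (not (j = 3)) and ((not (j = 3)) -> 3*j + 2*z <= 9); else branch requires 2*z <= 9.
Before the if: ((z <= j - 11 -> j > 2*z + 2) -> ((not (j = 3)) and ((not (j = 3)) -> 3*j + 2*z <= 9))) and ((not (z <= j - 11 -> j > 2*z + 2)) -> 2*z <= 9)
Answer: WP = ((z <= j - 11 -> j > 2*z + 2) -> ((not (j = 3)) and ((not (j = 3)) -> 3*j + 2*z <= 9))) and ((not (z <= j - 11 -> j > 2*z + 2)) -> 2*z <= 9)


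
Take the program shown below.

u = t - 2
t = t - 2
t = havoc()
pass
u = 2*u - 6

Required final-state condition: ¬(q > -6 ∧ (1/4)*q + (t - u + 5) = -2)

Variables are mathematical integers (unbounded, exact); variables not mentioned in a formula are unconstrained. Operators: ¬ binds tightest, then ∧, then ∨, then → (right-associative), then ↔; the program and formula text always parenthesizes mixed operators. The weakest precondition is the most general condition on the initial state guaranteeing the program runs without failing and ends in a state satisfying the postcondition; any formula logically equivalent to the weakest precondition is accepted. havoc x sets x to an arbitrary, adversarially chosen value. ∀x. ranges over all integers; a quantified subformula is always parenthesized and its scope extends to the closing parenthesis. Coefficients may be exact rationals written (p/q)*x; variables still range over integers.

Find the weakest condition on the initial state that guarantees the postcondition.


Working backward. After the program, the postcondition ¬(q > -6 ∧ (1/4)*q + (t - u + 5) = -2) must hold; in canonical form it is ¬(q > -6 ∧ (1/4)*q + t = u - 7).
Before u := 2*u - 6: ¬(q > -6 ∧ (1/4)*q + t = 2*u - 13)
Before skip: ¬(q > -6 ∧ (1/4)*q + t = 2*u - 13)
Before havoc t: ∀t_1. (¬(q > -6 ∧ (1/4)*q + t_1 = 2*u - 13))
Before t := t - 2: ∀t_1. (¬(q > -6 ∧ (1/4)*q + t_1 = 2*u - 13))
Before u := t - 2: ∀t_1. (¬(q > -6 ∧ (1/4)*q + t_1 = 2*t - 17))
Answer: WP = ∀t_1. (¬(q > -6 ∧ (1/4)*q + t_1 = 2*t - 17))


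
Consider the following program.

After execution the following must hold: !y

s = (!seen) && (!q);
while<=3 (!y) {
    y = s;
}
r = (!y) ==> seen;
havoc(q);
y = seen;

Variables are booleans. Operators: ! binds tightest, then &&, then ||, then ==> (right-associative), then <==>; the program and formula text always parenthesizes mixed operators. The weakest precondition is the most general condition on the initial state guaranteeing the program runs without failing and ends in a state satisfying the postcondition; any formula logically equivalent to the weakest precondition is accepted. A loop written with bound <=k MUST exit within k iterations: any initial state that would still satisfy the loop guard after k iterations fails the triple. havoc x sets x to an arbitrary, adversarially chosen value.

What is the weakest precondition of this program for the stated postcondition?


Working backward. After the program, !y must hold.
Before y := seen: !seen
Before havoc q: !seen
Before r := (!y) ==> seen: !seen
Before the loop (bound <=3), unroll the exhaustion recursion (WP_0 = exit-now case; WP_j = one more guarded iteration, up to j = 3):
  WP_0: y && (!seen)
  WP_1: ((!y) ==> (s && (!seen))) && (y ==> (!seen))
  WP_2: ((!y) ==> (((!s) ==> (s && (!seen))) && (s ==> (!seen)))) && (y ==> (!seen))
  WP_3: ((!y) ==> (((!s) ==> (((!s) ==> (s && (!seen))) && (s ==> (!seen)))) && (s ==> (!seen)))) && (y ==> (!seen))
So before the loop: ((!y) ==> (((!s) ==> (((!s) ==> (s && (!seen))) && (s ==> (!seen)))) && (s ==> (!seen)))) && (y ==> (!seen))
Before s := (!seen) && (!q): ((!y) ==> (((!((!seen) && (!q))) ==> (((!((!seen) && (!q))) ==> ((!seen) && (!q))) && (((!seen) && (!q)) ==> (!seen)))) && (((!seen) && (!q)) ==> (!seen)))) && (y ==> (!seen))
Answer: WP = ((!y) ==> (((!((!seen) && (!q))) ==> (((!((!seen) && (!q))) ==> ((!seen) && (!q))) && (((!seen) && (!q)) ==> (!seen)))) && (((!seen) && (!q)) ==> (!seen)))) && (y ==> (!seen))


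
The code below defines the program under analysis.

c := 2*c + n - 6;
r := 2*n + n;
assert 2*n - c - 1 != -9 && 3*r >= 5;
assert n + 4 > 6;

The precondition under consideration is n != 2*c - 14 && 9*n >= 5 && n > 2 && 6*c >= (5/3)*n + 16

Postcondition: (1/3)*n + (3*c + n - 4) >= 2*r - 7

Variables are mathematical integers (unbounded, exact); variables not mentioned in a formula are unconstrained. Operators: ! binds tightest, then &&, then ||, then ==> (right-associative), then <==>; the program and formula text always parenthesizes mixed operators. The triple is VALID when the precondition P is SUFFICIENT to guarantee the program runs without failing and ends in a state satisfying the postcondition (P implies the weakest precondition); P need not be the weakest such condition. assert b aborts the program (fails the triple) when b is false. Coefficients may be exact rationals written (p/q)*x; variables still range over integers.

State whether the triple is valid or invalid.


Working backward. After the program, the postcondition (1/3)*n + (3*c + n - 4) >= 2*r - 7 must hold; in canonical form it is 3*c + (4/3)*n >= 2*r - 3.
Before assert n + 4 > 6: n > 2 && 3*c + (4/3)*n >= 2*r - 3
Before assert 2*n - c - 1 != -9 && 3*r >= 5: 2*n != c - 8 && 3*r >= 5 && n > 2 && 3*c + (4/3)*n >= 2*r - 3
Before r := 2*n + n: 2*n != c - 8 && 9*n >= 5 && n > 2 && 3*c >= (14/3)*n - 3
Before c := 2*c + n - 6: n != 2*c - 14 && 9*n >= 5 && n > 2 && 6*c >= (5/3)*n + 15
The weakest precondition is n != 2*c - 14 && 9*n >= 5 && n > 2 && 6*c >= (5/3)*n + 15.
Check whether n != 2*c - 14 && 9*n >= 5 && n > 2 && 6*c >= (5/3)*n + 16 implies it.
Every state satisfying the precondition satisfies the weakest precondition: the implication holds.
Answer: valid


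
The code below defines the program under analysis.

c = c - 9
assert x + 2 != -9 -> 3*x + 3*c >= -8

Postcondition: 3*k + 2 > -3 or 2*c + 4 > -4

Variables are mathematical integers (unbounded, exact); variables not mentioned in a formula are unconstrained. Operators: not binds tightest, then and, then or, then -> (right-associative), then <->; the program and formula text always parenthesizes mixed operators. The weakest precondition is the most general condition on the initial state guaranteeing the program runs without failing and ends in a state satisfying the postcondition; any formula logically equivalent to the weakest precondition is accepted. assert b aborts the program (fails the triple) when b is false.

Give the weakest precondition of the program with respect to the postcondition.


Working backward. After the program, the postcondition 3*k + 2 > -3 or 2*c + 4 > -4 must hold; in canonical form it is 3*k > -5 or 2*c > -8.
Before assert x + 2 != -9 -> 3*x + 3*c >= -8: (x != -11 -> 3*c + 3*x >= -8) and (3*k > -5 or 2*c > -8)
Before c := c - 9: (x != -11 -> 3*c + 3*x >= 19) and (3*k > -5 or 2*c > 10)
Answer: WP = (x != -11 -> 3*c + 3*x >= 19) and (3*k > -5 or 2*c > 10)


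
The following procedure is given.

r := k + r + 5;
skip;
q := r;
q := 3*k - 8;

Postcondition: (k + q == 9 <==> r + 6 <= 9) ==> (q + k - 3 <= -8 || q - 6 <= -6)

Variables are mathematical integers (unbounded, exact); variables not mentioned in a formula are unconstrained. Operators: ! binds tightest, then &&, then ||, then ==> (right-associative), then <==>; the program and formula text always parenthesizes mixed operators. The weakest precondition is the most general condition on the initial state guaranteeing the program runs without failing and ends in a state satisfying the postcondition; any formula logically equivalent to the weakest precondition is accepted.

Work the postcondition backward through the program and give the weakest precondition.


Working backward. After the program, the postcondition (k + q == 9 <==> r + 6 <= 9) ==> (q + k - 3 <= -8 || q - 6 <= -6) must hold; in canonical form it is (k + q == 9 <==> r <= 3) ==> (k + q <= -5 || q <= 0).
Before q := 3*k - 8: (4*k == 17 <==> r <= 3) ==> (4*k <= 3 || 3*k <= 8)
Before q := r: (4*k == 17 <==> r <= 3) ==> (4*k <= 3 || 3*k <= 8)
Before skip: (4*k == 17 <==> r <= 3) ==> (4*k <= 3 || 3*k <= 8)
Before r := k + r + 5: (4*k == 17 <==> k + r <= -2) ==> (4*k <= 3 || 3*k <= 8)
Answer: WP = (4*k == 17 <==> k + r <= -2) ==> (4*k <= 3 || 3*k <= 8)


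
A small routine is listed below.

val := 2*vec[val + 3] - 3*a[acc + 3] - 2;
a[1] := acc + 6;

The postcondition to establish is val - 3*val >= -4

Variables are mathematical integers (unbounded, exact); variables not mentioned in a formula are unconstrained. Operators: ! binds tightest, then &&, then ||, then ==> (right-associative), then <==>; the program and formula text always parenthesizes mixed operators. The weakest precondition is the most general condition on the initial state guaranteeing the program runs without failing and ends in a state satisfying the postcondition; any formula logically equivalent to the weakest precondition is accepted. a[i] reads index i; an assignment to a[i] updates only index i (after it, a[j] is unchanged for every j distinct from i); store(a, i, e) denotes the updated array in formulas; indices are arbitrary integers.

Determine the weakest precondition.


Working backward. After the program, the postcondition val - 3*val >= -4 must hold; in canonical form it is 2*val <= 4.
Before a[1] := acc + 6: 2*val <= 4
Before val := 2*vec[val + 3] - 3*a[acc + 3] - 2: 4*vec[val + 3] <= 6*a[acc + 3] + 8
Answer: WP = 4*vec[val + 3] <= 6*a[acc + 3] + 8


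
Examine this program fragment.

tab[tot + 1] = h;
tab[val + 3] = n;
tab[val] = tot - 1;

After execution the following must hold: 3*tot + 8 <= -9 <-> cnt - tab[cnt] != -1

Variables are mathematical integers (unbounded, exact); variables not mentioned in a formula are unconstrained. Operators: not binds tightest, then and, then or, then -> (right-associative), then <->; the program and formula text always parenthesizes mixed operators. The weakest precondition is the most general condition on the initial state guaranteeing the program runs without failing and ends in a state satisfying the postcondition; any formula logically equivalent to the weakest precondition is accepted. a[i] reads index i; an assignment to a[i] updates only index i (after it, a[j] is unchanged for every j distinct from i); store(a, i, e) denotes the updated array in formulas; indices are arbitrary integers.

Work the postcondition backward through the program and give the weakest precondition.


Working backward. After the program, the postcondition 3*tot + 8 <= -9 <-> cnt - tab[cnt] != -1 must hold; in canonical form it is 3*tot <= -17 <-> cnt != tab[cnt] - 1.
Before tab[val] := tot - 1: 3*tot <= -17 <-> cnt != store(tab, val, tot - 1)[cnt] - 1
Before tab[val + 3] := n: 3*tot <= -17 <-> cnt != store(store(tab, val + 3, n), val, tot - 1)[cnt] - 1
Before tab[tot + 1] := h: 3*tot <= -17 <-> cnt != store(store(store(tab, tot + 1, h), val + 3, n), val, tot - 1)[cnt] - 1
Answer: WP = 3*tot <= -17 <-> cnt != store(store(store(tab, tot + 1, h), val + 3, n), val, tot - 1)[cnt] - 1


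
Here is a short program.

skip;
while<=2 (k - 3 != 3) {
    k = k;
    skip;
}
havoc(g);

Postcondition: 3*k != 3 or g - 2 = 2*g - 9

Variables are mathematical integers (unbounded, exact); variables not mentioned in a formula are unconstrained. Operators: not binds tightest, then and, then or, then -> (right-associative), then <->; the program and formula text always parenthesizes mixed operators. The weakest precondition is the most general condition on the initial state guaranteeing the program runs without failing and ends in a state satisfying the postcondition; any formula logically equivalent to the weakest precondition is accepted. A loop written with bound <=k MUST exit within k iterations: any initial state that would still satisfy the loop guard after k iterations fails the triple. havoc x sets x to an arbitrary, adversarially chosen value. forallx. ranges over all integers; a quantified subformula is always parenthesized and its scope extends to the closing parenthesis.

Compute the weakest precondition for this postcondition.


Working backward. After the program, the postcondition 3*k != 3 or g - 2 = 2*g - 9 must hold; in canonical form it is 3*k != 3 or g = 7.
Before havoc g: forall g_1. (3*k != 3 or g_1 = 7)
Before the loop (bound <=2), unroll the exhaustion recursion (WP_0 = exit-now case; WP_j = one more guarded iteration, up to j = 2):
  WP_0: (not (k != 6)) and (forall g_1. (3*k != 3 or g_1 = 7))
  WP_1: (k != 6 -> ((not (k != 6)) and (forall g_1. (3*k != 3 or g_1 = 7)))) and ((not (k != 6)) -> (forall g_1. (3*k != 3 or g_1 = 7)))
  WP_2: (k != 6 -> ((k != 6 -> ((not (k != 6)) and (forall g_1. (3*k != 3 or g_1 = 7)))) and ((not (k != 6)) -> (forall g_1. (3*k != 3 or g_1 = 7))))) and ((not (k != 6)) -> (forall g_1. (3*k != 3 or g_1 = 7)))
So before the loop: (k != 6 -> ((k != 6 -> ((not (k != 6)) and (forall g_1. (3*k != 3 or g_1 = 7)))) and ((not (k != 6)) -> (forall g_1. (3*k != 3 or g_1 = 7))))) and ((not (k != 6)) -> (forall g_1. (3*k != 3 or g_1 = 7)))
Before skip: (k != 6 -> ((k != 6 -> ((not (k != 6)) and (forall g_1. (3*k != 3 or g_1 = 7)))) and ((not (k != 6)) -> (forall g_1. (3*k != 3 or g_1 = 7))))) and ((not (k != 6)) -> (forall g_1. (3*k != 3 or g_1 = 7)))
Answer: WP = (k != 6 -> ((k != 6 -> ((not (k != 6)) and (forall g_1. (3*k != 3 or g_1 = 7)))) and ((not (k != 6)) -> (forall g_1. (3*k != 3 or g_1 = 7))))) and ((not (k != 6)) -> (forall g_1. (3*k != 3 or g_1 = 7)))


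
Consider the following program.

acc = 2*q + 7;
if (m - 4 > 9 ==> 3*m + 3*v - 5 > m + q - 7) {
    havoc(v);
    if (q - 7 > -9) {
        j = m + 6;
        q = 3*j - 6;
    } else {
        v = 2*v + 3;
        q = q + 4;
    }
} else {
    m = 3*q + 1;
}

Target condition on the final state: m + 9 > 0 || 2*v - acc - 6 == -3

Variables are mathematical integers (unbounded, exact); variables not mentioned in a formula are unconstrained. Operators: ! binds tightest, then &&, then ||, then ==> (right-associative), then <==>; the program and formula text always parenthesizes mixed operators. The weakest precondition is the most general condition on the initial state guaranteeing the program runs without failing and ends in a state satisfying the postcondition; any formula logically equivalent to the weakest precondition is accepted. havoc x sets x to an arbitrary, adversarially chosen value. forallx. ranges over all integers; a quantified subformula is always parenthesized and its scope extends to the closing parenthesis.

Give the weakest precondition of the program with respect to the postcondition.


Working backward. After the program, the postcondition m + 9 > 0 || 2*v - acc - 6 == -3 must hold; in canonical form it is m > -9 || 2*v == acc + 3.
Then branch requires forall v_1. ((q > -2 ==> (m > -9 || 2*v_1 == acc + 3)) && ((!(q > -2)) ==> (m > -9 || 4*v_1 == acc - 3))); else branch requires 3*q > -10 || 2*v == acc + 3.
Before the if: ((m > 13 ==> 2*m + 3*v > q - 2) ==> (forall v_1. ((q > -2 ==> (m > -9 || 2*v_1 == acc + 3)) && ((!(q > -2)) ==> (m > -9 || 4*v_1 == acc - 3))))) && ((!(m > 13 ==> 2*m + 3*v > q - 2)) ==> (3*q > -10 || 2*v == acc + 3))
Before acc := 2*q + 7: ((m > 13 ==> 2*m + 3*v > q - 2) ==> (forall v_1. ((q > -2 ==> (m > -9 || 2*v_1 == 2*q + 10)) && ((!(q > -2)) ==> (m > -9 || 4*v_1 == 2*q + 4))))) && ((!(m > 13 ==> 2*m + 3*v > q - 2)) ==> (3*q > -10 || 2*v == 2*q + 10))
Answer: WP = ((m > 13 ==> 2*m + 3*v > q - 2) ==> (forall v_1. ((q > -2 ==> (m > -9 || 2*v_1 == 2*q + 10)) && ((!(q > -2)) ==> (m > -9 || 4*v_1 == 2*q + 4))))) && ((!(m > 13 ==> 2*m + 3*v > q - 2)) ==> (3*q > -10 || 2*v == 2*q + 10))


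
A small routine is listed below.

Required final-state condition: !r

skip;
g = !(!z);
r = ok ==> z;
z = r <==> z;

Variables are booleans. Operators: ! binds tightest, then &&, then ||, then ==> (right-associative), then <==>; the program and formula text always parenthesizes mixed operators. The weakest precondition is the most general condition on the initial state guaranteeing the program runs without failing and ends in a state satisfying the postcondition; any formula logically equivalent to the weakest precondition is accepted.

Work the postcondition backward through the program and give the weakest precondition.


Working backward. After the program, !r must hold.
Before z := r <==> z: !r
Before r := ok ==> z: !(ok ==> z)
Before g := !(!z): !(ok ==> z)
Before skip: !(ok ==> z)
Answer: WP = !(ok ==> z)


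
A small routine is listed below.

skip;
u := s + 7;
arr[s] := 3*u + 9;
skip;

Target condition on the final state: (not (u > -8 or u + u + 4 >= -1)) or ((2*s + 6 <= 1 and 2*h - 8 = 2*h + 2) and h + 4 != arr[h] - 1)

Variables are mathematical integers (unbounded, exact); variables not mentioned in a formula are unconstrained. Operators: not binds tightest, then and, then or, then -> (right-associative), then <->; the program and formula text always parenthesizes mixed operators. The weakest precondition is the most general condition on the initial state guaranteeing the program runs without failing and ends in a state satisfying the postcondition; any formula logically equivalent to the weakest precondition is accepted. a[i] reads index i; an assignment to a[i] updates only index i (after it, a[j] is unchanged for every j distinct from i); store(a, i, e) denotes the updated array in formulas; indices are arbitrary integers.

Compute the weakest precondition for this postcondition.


Working backward. After the program, the postcondition (not (u > -8 or u + u + 4 >= -1)) or ((2*s + 6 <= 1 and 2*h - 8 = 2*h + 2) and h + 4 != arr[h] - 1) must hold; in canonical form it is not (u > -8 or 2*u >= -5).
Before skip: not (u > -8 or 2*u >= -5)
Before arr[s] := 3*u + 9: not (u > -8 or 2*u >= -5)
Before u := s + 7: not (s > -15 or 2*s >= -19)
Before skip: not (s > -15 or 2*s >= -19)
Answer: WP = not (s > -15 or 2*s >= -19)


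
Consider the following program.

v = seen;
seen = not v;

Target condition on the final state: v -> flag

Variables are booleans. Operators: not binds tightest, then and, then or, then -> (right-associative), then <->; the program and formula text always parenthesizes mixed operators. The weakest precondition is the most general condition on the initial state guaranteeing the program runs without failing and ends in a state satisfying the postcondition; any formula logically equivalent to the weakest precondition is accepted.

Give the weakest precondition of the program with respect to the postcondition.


Working backward. After the program, v -> flag must hold.
Before seen := not v: v -> flag
Before v := seen: seen -> flag
Answer: WP = seen -> flag


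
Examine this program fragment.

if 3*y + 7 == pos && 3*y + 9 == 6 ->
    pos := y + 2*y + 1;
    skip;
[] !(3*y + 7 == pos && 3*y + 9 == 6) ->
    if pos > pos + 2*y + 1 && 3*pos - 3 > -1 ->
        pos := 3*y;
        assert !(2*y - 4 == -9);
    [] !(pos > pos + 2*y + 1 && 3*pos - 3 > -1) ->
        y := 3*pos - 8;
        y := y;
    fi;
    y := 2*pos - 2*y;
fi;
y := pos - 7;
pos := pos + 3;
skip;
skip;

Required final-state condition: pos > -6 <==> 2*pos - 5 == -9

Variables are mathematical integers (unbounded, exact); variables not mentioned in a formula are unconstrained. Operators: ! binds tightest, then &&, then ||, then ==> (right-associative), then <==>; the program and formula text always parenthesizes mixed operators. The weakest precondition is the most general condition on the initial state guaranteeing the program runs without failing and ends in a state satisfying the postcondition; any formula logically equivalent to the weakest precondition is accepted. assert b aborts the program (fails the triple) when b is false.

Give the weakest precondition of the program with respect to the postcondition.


Working backward. After the program, the postcondition pos > -6 <==> 2*pos - 5 == -9 must hold; in canonical form it is pos > -6 <==> 2*pos == -4.
Before skip: pos > -6 <==> 2*pos == -4
Before skip: pos > -6 <==> 2*pos == -4
Before pos := pos + 3: pos > -9 <==> 2*pos == -10
Before y := pos - 7: pos > -9 <==> 2*pos == -10
Then branch requires 3*y > -10 <==> 6*y == -12; else branch requires ((2*y < -1 && 3*pos > 2) ==> ((!(2*y == -5)) && (3*y > -9 <==> 6*y == -10))) && ((!(2*y < -1 && 3*pos > 2)) ==> (pos > -9 <==> 2*pos == -10)).
Before the if: ((3*y == pos - 7 && 3*y == -3) ==> (3*y > -10 <==> 6*y == -12)) && ((!(3*y == pos - 7 && 3*y == -3)) ==> (((2*y < -1 && 3*pos > 2) ==> ((!(2*y == -5)) && (3*y > -9 <==> 6*y == -10))) && ((!(2*y < -1 && 3*pos > 2)) ==> (pos > -9 <==> 2*pos == -10))))
Answer: WP = ((3*y == pos - 7 && 3*y == -3) ==> (3*y > -10 <==> 6*y == -12)) && ((!(3*y == pos - 7 && 3*y == -3)) ==> (((2*y < -1 && 3*pos > 2) ==> ((!(2*y == -5)) && (3*y > -9 <==> 6*y == -10))) && ((!(2*y < -1 && 3*pos > 2)) ==> (pos > -9 <==> 2*pos == -10))))


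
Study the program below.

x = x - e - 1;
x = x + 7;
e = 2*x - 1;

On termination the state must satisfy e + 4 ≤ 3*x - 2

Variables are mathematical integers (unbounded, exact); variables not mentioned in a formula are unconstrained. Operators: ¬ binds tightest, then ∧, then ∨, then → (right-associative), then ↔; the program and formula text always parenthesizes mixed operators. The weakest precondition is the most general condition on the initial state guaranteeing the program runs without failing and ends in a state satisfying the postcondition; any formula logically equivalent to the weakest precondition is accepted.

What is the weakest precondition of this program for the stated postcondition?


Working backward. After the program, the postcondition e + 4 ≤ 3*x - 2 must hold; in canonical form it is e ≤ 3*x - 6.
Before e := 2*x - 1: x ≥ 5
Before x := x + 7: x ≥ -2
Before x := x - e - 1: x ≥ e - 1
Answer: WP = x ≥ e - 1


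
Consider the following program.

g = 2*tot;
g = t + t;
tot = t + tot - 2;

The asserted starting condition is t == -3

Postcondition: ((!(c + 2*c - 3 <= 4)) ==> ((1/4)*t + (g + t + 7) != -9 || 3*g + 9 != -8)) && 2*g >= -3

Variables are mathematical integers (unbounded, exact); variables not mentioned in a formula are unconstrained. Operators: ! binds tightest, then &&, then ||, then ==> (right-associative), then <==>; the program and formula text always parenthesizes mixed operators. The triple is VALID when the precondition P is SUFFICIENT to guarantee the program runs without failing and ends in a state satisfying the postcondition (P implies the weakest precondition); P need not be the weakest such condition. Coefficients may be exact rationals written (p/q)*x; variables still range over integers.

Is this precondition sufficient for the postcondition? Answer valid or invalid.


Working backward. After the program, the postcondition ((!(c + 2*c - 3 <= 4)) ==> ((1/4)*t + (g + t + 7) != -9 || 3*g + 9 != -8)) && 2*g >= -3 must hold; in canonical form it is ((!(3*c <= 7)) ==> (g + (5/4)*t != -16 || 3*g != -17)) && 2*g >= -3.
Before tot := t + tot - 2: ((!(3*c <= 7)) ==> (g + (5/4)*t != -16 || 3*g != -17)) && 2*g >= -3
Before g := t + t: ((!(3*c <= 7)) ==> ((13/4)*t != -16 || 6*t != -17)) && 4*t >= -3
Before g := 2*tot: ((!(3*c <= 7)) ==> ((13/4)*t != -16 || 6*t != -17)) && 4*t >= -3
The weakest precondition is ((!(3*c <= 7)) ==> ((13/4)*t != -16 || 6*t != -17)) && 4*t >= -3.
Check whether t == -3 implies it.
Countermodel: at the initial state c = 0, t = -3, the precondition holds but the weakest precondition fails.
Answer: invalid


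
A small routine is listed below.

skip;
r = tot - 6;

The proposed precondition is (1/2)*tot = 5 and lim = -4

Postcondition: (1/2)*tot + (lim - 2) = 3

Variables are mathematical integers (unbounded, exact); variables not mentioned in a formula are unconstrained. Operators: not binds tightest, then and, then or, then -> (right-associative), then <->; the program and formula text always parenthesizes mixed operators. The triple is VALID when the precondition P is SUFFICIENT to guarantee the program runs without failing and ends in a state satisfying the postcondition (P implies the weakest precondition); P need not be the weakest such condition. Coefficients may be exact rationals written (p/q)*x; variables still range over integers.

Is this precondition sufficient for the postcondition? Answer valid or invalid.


Working backward. After the program, the postcondition (1/2)*tot + (lim - 2) = 3 must hold; in canonical form it is lim + (1/2)*tot = 5.
Before r := tot - 6: lim + (1/2)*tot = 5
Before skip: lim + (1/2)*tot = 5
The weakest precondition is lim + (1/2)*tot = 5.
Check whether (1/2)*tot = 5 and lim = -4 implies it.
Countermodel: at the initial state lim = -4, tot = 10, the precondition holds but the weakest precondition fails.
Answer: invalid


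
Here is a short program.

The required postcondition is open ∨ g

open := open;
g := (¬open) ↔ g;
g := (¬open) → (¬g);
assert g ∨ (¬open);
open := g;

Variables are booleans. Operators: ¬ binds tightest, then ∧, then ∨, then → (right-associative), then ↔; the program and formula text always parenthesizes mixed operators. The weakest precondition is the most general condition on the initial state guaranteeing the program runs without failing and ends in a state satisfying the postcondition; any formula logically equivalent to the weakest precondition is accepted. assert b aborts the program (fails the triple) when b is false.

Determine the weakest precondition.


Working backward. After the program, open ∨ g must hold.
Before open := g: g
Before assert g ∨ (¬open): (g ∨ (¬open)) ∧ g
Before g := (¬open) → (¬g): (((¬open) → (¬g)) ∨ (¬open)) ∧ ((¬open) → (¬g))
Before g := (¬open) ↔ g: (((¬open) → (¬((¬open) ↔ g))) ∨ (¬open)) ∧ ((¬open) → (¬((¬open) ↔ g)))
Before open := open: (((¬open) → (¬((¬open) ↔ g))) ∨ (¬open)) ∧ ((¬open) → (¬((¬open) ↔ g)))
Answer: WP = (((¬open) → (¬((¬open) ↔ g))) ∨ (¬open)) ∧ ((¬open) → (¬((¬open) ↔ g)))


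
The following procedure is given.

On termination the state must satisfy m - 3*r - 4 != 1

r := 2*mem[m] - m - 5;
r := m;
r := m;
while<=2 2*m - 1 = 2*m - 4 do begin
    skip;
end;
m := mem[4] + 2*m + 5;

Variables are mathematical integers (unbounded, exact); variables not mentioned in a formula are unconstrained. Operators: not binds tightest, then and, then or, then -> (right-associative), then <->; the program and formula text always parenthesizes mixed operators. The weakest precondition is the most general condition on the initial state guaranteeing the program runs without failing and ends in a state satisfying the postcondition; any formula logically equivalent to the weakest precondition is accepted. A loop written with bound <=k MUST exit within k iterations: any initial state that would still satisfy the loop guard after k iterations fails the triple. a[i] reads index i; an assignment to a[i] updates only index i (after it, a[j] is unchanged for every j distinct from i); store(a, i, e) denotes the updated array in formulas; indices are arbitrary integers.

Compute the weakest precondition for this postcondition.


Working backward. After the program, the postcondition m - 3*r - 4 != 1 must hold; in canonical form it is m != 3*r + 5.
Before m := mem[4] + 2*m + 5: mem[4] + 2*m != 3*r
Before the loop (bound <=2), unroll the exhaustion recursion (WP_0 = exit-now case; WP_j = one more guarded iteration, up to j = 2):
  WP_0: mem[4] + 2*m != 3*r
  WP_1: mem[4] + 2*m != 3*r
  WP_2: mem[4] + 2*m != 3*r
So before the loop: mem[4] + 2*m != 3*r
Before r := m: mem[4] != m
Before r := m: mem[4] != m
Before r := 2*mem[m] - m - 5: mem[4] != m
Answer: WP = mem[4] != m


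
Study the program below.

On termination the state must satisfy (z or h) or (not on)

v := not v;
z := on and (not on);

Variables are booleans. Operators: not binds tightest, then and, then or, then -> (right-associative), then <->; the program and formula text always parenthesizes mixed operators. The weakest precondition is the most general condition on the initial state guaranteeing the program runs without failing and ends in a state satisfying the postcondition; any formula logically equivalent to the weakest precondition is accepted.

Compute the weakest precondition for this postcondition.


Working backward. After the program, the postcondition (z or h) or (not on) must hold; in canonical form it is z or h or (not on).
Before z := on and (not on): h or (not on)
Before v := not v: h or (not on)
Answer: WP = h or (not on)


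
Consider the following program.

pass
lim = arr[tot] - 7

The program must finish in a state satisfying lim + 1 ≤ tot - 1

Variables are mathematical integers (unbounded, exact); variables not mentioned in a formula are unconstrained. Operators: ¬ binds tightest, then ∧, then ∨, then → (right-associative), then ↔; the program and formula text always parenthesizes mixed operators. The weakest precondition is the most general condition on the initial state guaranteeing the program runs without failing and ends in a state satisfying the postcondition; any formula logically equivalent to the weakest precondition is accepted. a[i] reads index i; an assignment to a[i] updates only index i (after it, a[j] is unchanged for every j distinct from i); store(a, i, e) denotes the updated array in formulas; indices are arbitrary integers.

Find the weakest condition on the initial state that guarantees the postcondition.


Working backward. After the program, the postcondition lim + 1 ≤ tot - 1 must hold; in canonical form it is lim ≤ tot - 2.
Before lim := arr[tot] - 7: arr[tot] ≤ tot + 5
Before skip: arr[tot] ≤ tot + 5
Answer: WP = arr[tot] ≤ tot + 5


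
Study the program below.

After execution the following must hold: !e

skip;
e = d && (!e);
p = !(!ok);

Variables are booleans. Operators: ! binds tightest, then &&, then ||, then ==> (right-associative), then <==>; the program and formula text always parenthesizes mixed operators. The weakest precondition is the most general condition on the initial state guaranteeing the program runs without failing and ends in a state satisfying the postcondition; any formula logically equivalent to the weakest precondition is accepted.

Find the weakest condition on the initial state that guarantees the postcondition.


Working backward. After the program, !e must hold.
Before p := !(!ok): !e
Before e := d && (!e): !(d && (!e))
Before skip: !(d && (!e))
Answer: WP = !(d && (!e))


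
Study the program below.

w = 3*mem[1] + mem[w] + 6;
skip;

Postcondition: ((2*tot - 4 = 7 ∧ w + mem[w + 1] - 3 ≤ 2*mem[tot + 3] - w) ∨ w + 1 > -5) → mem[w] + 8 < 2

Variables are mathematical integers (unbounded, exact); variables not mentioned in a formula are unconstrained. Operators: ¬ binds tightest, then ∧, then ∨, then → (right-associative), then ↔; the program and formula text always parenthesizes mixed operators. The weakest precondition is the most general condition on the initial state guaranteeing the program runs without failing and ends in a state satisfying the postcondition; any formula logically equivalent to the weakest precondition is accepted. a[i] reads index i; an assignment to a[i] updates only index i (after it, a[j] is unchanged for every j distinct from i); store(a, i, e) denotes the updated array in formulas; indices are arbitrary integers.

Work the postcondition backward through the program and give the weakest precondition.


Working backward. After the program, the postcondition ((2*tot - 4 = 7 ∧ w + mem[w + 1] - 3 ≤ 2*mem[tot + 3] - w) ∨ w + 1 > -5) → mem[w] + 8 < 2 must hold; in canonical form it is ((2*tot = 11 ∧ mem[w + 1] + 2*w ≤ 2*mem[tot + 3] + 3) ∨ w > -6) → mem[w] < -6.
Before skip: ((2*tot = 11 ∧ mem[w + 1] + 2*w ≤ 2*mem[tot + 3] + 3) ∨ w > -6) → mem[w] < -6
Before w := 3*mem[1] + mem[w] + 6: ((2*tot = 11 ∧ mem[3*mem[1] + mem[w] + 7] + 6*mem[1] + 2*mem[w] ≤ 2*mem[tot + 3] - 9) ∨ 3*mem[1] + mem[w] > -12) → mem[3*mem[1] + mem[w] + 6] < -6
Answer: WP = ((2*tot = 11 ∧ mem[3*mem[1] + mem[w] + 7] + 6*mem[1] + 2*mem[w] ≤ 2*mem[tot + 3] - 9) ∨ 3*mem[1] + mem[w] > -12) → mem[3*mem[1] + mem[w] + 6] < -6


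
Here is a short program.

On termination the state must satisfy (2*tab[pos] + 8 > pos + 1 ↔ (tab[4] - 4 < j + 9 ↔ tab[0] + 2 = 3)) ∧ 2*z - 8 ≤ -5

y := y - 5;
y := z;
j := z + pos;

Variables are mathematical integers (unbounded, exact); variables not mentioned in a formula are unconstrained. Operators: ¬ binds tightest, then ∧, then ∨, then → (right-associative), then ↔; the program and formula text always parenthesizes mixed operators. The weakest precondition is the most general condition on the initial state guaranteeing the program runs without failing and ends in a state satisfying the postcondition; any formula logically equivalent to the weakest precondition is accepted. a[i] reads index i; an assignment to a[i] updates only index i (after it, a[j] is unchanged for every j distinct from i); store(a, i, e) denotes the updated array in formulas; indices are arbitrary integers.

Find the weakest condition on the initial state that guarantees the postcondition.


Working backward. After the program, the postcondition (2*tab[pos] + 8 > pos + 1 ↔ (tab[4] - 4 < j + 9 ↔ tab[0] + 2 = 3)) ∧ 2*z - 8 ≤ -5 must hold; in canonical form it is (2*tab[pos] > pos - 7 ↔ (tab[4] < j + 13 ↔ tab[0] = 1)) ∧ 2*z ≤ 3.
Before j := z + pos: (2*tab[pos] > pos - 7 ↔ (tab[4] < pos + z + 13 ↔ tab[0] = 1)) ∧ 2*z ≤ 3
Before y := z: (2*tab[pos] > pos - 7 ↔ (tab[4] < pos + z + 13 ↔ tab[0] = 1)) ∧ 2*z ≤ 3
Before y := y - 5: (2*tab[pos] > pos - 7 ↔ (tab[4] < pos + z + 13 ↔ tab[0] = 1)) ∧ 2*z ≤ 3
Answer: WP = (2*tab[pos] > pos - 7 ↔ (tab[4] < pos + z + 13 ↔ tab[0] = 1)) ∧ 2*z ≤ 3


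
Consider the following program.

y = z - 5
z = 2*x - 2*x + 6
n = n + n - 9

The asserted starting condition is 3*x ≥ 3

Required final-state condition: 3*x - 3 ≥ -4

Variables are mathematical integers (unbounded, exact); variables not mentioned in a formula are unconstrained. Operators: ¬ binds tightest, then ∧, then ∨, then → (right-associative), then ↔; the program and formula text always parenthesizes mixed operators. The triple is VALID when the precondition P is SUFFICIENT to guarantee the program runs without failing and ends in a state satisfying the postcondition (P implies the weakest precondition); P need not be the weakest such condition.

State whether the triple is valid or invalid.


Working backward. After the program, the postcondition 3*x - 3 ≥ -4 must hold; in canonical form it is 3*x ≥ -1.
Before n := n + n - 9: 3*x ≥ -1
Before z := 2*x - 2*x + 6: 3*x ≥ -1
Before y := z - 5: 3*x ≥ -1
The weakest precondition is 3*x ≥ -1.
Check whether 3*x ≥ 3 implies it.
Every state satisfying the precondition satisfies the weakest precondition: the implication holds.
Answer: valid


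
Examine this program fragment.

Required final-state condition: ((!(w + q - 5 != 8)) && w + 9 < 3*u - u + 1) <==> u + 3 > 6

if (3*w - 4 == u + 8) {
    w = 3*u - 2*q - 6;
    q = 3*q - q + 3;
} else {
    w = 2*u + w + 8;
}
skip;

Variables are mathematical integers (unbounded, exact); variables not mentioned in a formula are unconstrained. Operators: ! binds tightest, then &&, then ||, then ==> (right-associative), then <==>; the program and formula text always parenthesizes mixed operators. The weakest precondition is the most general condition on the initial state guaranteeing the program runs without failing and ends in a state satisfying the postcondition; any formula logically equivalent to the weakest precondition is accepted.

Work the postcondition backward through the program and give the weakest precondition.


Working backward. After the program, the postcondition ((!(w + q - 5 != 8)) && w + 9 < 3*u - u + 1) <==> u + 3 > 6 must hold; in canonical form it is ((!(q + w != 13)) && w < 2*u - 8) <==> u > 3.
Before skip: ((!(q + w != 13)) && w < 2*u - 8) <==> u > 3
Then branch requires ((!(3*u != 16)) && u < 2*q - 2) <==> u > 3; else branch requires ((!(q + 2*u + w != 5)) && w < -16) <==> u > 3.
Before the if: (3*w == u + 12 ==> (((!(3*u != 16)) && u < 2*q - 2) <==> u > 3)) && ((!(3*w == u + 12)) ==> (((!(q + 2*u + w != 5)) && w < -16) <==> u > 3))
Answer: WP = (3*w == u + 12 ==> (((!(3*u != 16)) && u < 2*q - 2) <==> u > 3)) && ((!(3*w == u + 12)) ==> (((!(q + 2*u + w != 5)) && w < -16) <==> u > 3))
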